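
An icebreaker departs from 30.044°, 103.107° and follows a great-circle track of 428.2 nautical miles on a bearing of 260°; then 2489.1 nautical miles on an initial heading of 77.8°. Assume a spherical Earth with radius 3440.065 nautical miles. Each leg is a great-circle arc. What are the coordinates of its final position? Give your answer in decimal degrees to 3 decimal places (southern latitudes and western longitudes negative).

Apply the spherical direct solution leg by leg, carrying full precision between legs.
Leg 1: from (30.044°, 103.107°), δ = 428.2/3440.065 = 0.124474 rad, θ = 260° → φ = 28.563°, λ = 95.105°.
Leg 2: from (28.563°, 95.105°), δ = 2489.1/3440.065 = 0.723562 rad, θ = 77.8° → φ = 28.765°, λ = 142.683°.

latitude 28.765°, longitude 142.683°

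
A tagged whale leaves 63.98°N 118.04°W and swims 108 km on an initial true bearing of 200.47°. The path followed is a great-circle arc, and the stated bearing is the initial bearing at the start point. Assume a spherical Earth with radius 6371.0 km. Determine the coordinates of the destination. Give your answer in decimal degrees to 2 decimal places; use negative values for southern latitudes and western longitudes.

The arc subtends δ = 108/6371 = 0.016952 rad at the centre.
Start latitude φ₁ = 1.116662 rad; initial bearing θ = 3.498862 rad.
Destination latitude: φ₂ = arcsin( sin φ₁ cos δ + cos φ₁ sin δ cos θ ) = arcsin(0.891545) = 63.07°.
For the longitude increment, Δλ = atan2( sin θ sin δ cos φ₁, cos δ − sin φ₁ sin φ₂ ) = atan2(-0.002601, 0.198677) = -0.75°.
Hence λ₂ = -118.04° + -0.75° = -118.79°.

latitude 63.07°, longitude -118.79°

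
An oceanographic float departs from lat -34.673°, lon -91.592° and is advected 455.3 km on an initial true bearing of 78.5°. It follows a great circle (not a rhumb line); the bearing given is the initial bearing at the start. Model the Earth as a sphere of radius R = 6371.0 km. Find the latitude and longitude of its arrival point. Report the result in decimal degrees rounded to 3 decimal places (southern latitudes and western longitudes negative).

Angular distance δ = d/R = 455.3 / 6371 = 0.071464 rad.
Converting: φ₁ = -0.605158 rad, θ = 1.370083 rad.
sin φ₂ = sin φ₁ cos δ + cos φ₁ sin δ cos θ = (-0.568892)(0.997448) + (0.822412)(0.071404)(0.199368) = -0.555732
φ₂ = asin(-0.555732) = -0.589244 rad = -33.761°.
Δλ = atan2( sin θ sin δ cos φ₁ , cos δ − sin φ₁ sin φ₂ ) = atan2(0.057544, 0.681296) = 0.084263 rad = 4.828°.
Hence λ₂ = -91.592° + 4.828° = -86.764°.

latitude -33.761°, longitude -86.764°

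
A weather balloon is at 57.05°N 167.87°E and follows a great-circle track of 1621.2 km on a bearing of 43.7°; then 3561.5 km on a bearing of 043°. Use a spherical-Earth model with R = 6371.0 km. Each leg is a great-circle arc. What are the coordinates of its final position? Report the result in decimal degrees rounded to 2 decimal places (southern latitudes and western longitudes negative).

latitude 68.79°, longitude -76.54°

Apply the spherical direct solution leg by leg, carrying full precision between legs.
Leg 1: from (57.05°, 167.87°), δ = 1621.2/6371 = 0.254466 rad, θ = 43.7° → φ = 65.66°, λ = -167.17°.
Leg 2: from (65.66°, -167.17°), δ = 3561.5/6371 = 0.559017 rad, θ = 43° → φ = 68.79°, λ = -76.54°.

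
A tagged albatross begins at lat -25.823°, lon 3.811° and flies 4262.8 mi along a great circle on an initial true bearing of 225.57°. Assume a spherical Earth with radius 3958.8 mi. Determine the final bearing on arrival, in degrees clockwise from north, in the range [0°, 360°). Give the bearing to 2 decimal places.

Angular distance δ = d/R = 4262.8 / 3958.8 = 1.076791 rad.
Start latitude φ₁ = -0.450696 rad; initial bearing θ = 3.936939 rad.
sin φ₂ = sin φ₁ cos δ + cos φ₁ sin δ cos θ = (-0.435592)(0.474156) + (0.900144)(0.880441)(-0.700037) = -0.761335
φ₂ = asin(-0.761335) = -0.865369 rad = -49.582°.
For the longitude increment, Δλ = atan2( sin θ sin δ cos φ₁, cos δ − sin φ₁ sin φ₂ ) = atan2(-0.565946, 0.142524) = -75.865°.
Hence λ₂ = 3.811° + -75.865° = -72.054°.
The forward bearing on arrival equals the back-azimuth from the destination plus 180°.
Back-azimuth from P₂ (-49.58°, -72.05°) to P₁ (-25.82°, 3.81°), with Δλ' = λ₁ − λ₂ = 75.86°: atan2( sin Δλ' cos φ₁ , cos φ₂ sin φ₁ − sin φ₂ cos φ₁ cos Δλ' ) = 97.51°.
Final bearing = (97.51° + 180°) mod 360° = 277.51°.

final bearing 277.51°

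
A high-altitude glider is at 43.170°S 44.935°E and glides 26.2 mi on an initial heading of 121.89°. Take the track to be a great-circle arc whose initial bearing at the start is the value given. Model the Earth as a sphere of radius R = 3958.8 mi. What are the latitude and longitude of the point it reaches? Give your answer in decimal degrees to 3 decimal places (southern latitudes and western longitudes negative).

latitude -43.369°, longitude 45.378°

The arc subtends δ = 26.2/3958.8 = 0.006618 rad at the centre.
Start latitude φ₁ = -0.753459 rad; initial bearing θ = 2.127382 rad.
Destination latitude: φ₂ = arcsin( sin φ₁ cos δ + cos φ₁ sin δ cos θ ) = arcsin(-0.686700) = -43.369°.
For the longitude increment, Δλ = atan2( sin θ sin δ cos φ₁, cos δ − sin φ₁ sin φ₂ ) = atan2(0.004098, 0.530162) = 0.443°.
λ₂ = 44.935° + 0.443° = 45.378°.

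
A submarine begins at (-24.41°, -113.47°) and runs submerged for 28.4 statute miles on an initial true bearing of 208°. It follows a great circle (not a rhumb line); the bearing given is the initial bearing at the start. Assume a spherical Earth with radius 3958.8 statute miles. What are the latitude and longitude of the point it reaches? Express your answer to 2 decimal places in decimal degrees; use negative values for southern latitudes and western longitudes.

latitude -24.77°, longitude -113.68°

The arc subtends δ = 28.4/3958.8 = 0.007174 rad at the centre.
With φ₁ = -24.41° = -0.426035 rad and θ = 208° = 3.630285 rad:
sin φ₂ = sin φ₁ cos δ + cos φ₁ sin δ cos θ = (-0.413263)(0.999974) + (0.910612)(0.007174)(-0.882948) = -0.419021
φ₂ = asin(-0.419021) = -0.432366 rad = -24.77°.
For the longitude increment, Δλ = atan2( sin θ sin δ cos φ₁, cos δ − sin φ₁ sin φ₂ ) = atan2(-0.003067, 0.826808) = -0.21°.
λ₂ = -113.47° + -0.21° = -113.68°.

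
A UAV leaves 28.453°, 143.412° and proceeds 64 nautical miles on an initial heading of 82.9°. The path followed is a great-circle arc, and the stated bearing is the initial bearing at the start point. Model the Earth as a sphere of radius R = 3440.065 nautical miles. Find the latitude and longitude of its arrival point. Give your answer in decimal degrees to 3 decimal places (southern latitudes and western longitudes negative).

latitude 28.579°, longitude 144.617°

δ = 64/3440.065 = 0.018604 rad (1.0659°).
With φ₁ = 28.453° = 0.496599 rad and θ = 82.9° = 1.446878 rad:
Destination latitude: φ₂ = arcsin( sin φ₁ cos δ + cos φ₁ sin δ cos θ ) = arcsin(0.478377) = 28.579°.
Then Δλ = atan2(0.016231, 0.771910) = 0.021024 rad, from sin θ sin δ cos φ₁ over cos δ − sin φ₁ sin φ₂.
λ₂ = λ₁ + Δλ = 144.617°.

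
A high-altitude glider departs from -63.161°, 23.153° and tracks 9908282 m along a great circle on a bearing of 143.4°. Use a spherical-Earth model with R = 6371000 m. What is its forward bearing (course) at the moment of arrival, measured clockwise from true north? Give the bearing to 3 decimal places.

final bearing 16.891°

The arc subtends δ = 9908282/6371000 = 1.555216 rad at the centre.
Start latitude φ₁ = -1.102367 rad; initial bearing θ = 2.502802 rad.
Destination latitude: φ₂ = arcsin( sin φ₁ cos δ + cos φ₁ sin δ cos θ ) = arcsin(-0.376317) = -22.106°.
Then Δλ = atan2(0.269154, -0.320200) = 2.442593 rad, from sin θ sin δ cos φ₁ over cos δ − sin φ₁ sin φ₂.
λ₂ = λ₁ + Δλ = 163.103°.
The forward bearing on arrival equals the back-azimuth from the destination plus 180°.
Back-azimuth from P₂ (-22.106°, 163.103°) to P₁ (-63.161°, 23.153°), with Δλ' = λ₁ − λ₂ = -139.950°: atan2( sin Δλ' cos φ₁ , cos φ₂ sin φ₁ − sin φ₂ cos φ₁ cos Δλ' ) = 196.891°.
Final bearing = (196.891° + 180°) mod 360° = 16.891°.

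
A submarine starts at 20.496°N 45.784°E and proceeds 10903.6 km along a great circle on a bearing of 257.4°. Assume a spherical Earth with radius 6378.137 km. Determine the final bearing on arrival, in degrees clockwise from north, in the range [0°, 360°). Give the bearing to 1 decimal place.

final bearing 250.8°

The arc subtends δ = 10903.6/6378.137 = 1.709527 rad at the centre.
Converting: φ₁ = 0.357723 rad, θ = 4.492477 rad.
Destination latitude: φ₂ = arcsin( sin φ₁ cos δ + cos φ₁ sin δ cos θ ) = arcsin(-0.250791) = -14.524°.
Then Δλ = atan2(-0.905355, -0.050474) = -1.626489 rad, from sin θ sin δ cos φ₁ over cos δ − sin φ₁ sin φ₂.
λ₂ = 45.784° + -93.191° = -47.407°.
The forward bearing on arrival equals the back-azimuth from the destination plus 180°.
Back-azimuth from P₂ (-14.5°, -47.4°) to P₁ (20.5°, 45.8°), with Δλ' = λ₁ − λ₂ = 93.2°: atan2( sin Δλ' cos φ₁ , cos φ₂ sin φ₁ − sin φ₂ cos φ₁ cos Δλ' ) = 70.8°.
Final bearing = (70.8° + 180°) mod 360° = 250.8°.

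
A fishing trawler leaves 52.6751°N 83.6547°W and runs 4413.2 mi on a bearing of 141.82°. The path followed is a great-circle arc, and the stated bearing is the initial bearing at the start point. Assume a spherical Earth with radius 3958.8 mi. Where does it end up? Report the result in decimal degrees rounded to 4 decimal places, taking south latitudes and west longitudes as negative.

latitude -4.4581°, longitude -49.8300°

Central angle δ = d/R = 1.114782 rad.
Start latitude φ₁ = 0.919354 rad; initial bearing θ = 2.475226 rad.
Applying the spherical law of cosines for sides, sin φ₂ = sin φ₁ cos δ + cos φ₁ sin δ cos θ = -0.077730, so φ₂ = -4.4581°.
Δλ = atan2( sin θ sin δ cos φ₁ , cos δ − sin φ₁ sin φ₂ ) = atan2(0.336497, 0.502185) = 0.590353 rad = 33.8247°.
λ₂ = -83.6547° + 33.8247° = -49.8300°.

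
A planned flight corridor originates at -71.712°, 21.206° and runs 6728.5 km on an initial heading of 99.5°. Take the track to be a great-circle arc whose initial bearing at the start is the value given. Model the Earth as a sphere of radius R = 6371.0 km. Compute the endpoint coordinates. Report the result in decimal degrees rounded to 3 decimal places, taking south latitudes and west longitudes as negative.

latitude -30.829°, longitude 110.001°

The arc subtends δ = 6728.5/6371 = 1.056114 rad at the centre.
With φ₁ = -71.712° = -1.251611 rad and θ = 99.5° = 1.736603 rad:
Applying the spherical law of cosines for sides, sin φ₂ = sin φ₁ cos δ + cos φ₁ sin δ cos θ = -0.512477, so φ₂ = -30.829°.
Δλ = atan2( sin θ sin δ cos φ₁ , cos δ − sin φ₁ sin φ₂ ) = atan2(0.269395, 0.005667) = 1.549765 rad = 88.795°.
λ₂ = λ₁ + Δλ = 110.001°.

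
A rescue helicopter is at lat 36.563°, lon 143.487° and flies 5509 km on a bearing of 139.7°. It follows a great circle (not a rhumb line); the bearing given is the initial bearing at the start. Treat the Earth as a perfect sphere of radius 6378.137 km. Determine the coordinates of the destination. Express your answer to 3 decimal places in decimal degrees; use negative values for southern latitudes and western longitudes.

The arc subtends δ = 5509/6378.137 = 0.863732 rad at the centre.
With φ₁ = 36.563° = 0.638145 rad and θ = 139.7° = 2.438225 rad:
Applying the spherical law of cosines for sides, sin φ₂ = sin φ₁ cos δ + cos φ₁ sin δ cos θ = -0.078751, so φ₂ = -4.517°.
For the longitude increment, Δλ = atan2( sin θ sin δ cos φ₁, cos δ − sin φ₁ sin φ₂ ) = atan2(0.394964, 0.696518) = 29.556°.
Hence λ₂ = 143.487° + 29.556° = 173.043°.

latitude -4.517°, longitude 173.043°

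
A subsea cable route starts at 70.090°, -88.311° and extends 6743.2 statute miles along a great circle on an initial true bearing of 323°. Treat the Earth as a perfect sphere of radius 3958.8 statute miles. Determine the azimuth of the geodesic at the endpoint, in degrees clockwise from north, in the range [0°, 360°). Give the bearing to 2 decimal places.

Central angle δ = d/R = 1.703344 rad.
Start latitude φ₁ = 1.223301 rad; initial bearing θ = 5.637413 rad.
sin φ₂ = sin φ₁ cos δ + cos φ₁ sin δ cos θ = (0.940229)(-0.132160) + (0.340544)(0.991228)(0.798636) = 0.145324
φ₂ = asin(0.145324) = 0.145840 rad = 8.356°.
Then Δλ = atan2(-0.203147, -0.268798) = -2.494415 rad, from sin θ sin δ cos φ₁ over cos δ − sin φ₁ sin φ₂.
λ₂ = -88.311° + -142.919° = -231.230°, normalized to (−180°, 180°] → 128.770°.
The forward bearing on arrival equals the back-azimuth from the destination plus 180°.
Back-azimuth from P₂ (8.36°, 128.77°) to P₁ (70.09°, -88.31°), with Δλ' = λ₁ − λ₂ = -217.08°: atan2( sin Δλ' cos φ₁ , cos φ₂ sin φ₁ − sin φ₂ cos φ₁ cos Δλ' ) = 11.95°.
Final bearing = (11.95° + 180°) mod 360° = 191.95°.

final bearing 191.95°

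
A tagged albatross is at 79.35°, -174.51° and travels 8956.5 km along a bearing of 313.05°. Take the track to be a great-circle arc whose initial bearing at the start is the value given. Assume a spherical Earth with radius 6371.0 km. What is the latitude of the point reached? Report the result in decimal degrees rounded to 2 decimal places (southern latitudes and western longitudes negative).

The arc subtends δ = 8956.5/6371 = 1.405823 rad at the centre.
With φ₁ = 79.35° = 1.384919 rad and θ = 313.05° = 5.463753 rad:
sin φ₂ = sin φ₁ cos δ + cos φ₁ sin δ cos θ = (0.982774)(0.164226) + (0.184809)(0.986423)(0.682636) = 0.285841
φ₂ = asin(0.285841) = 0.289884 rad = 16.61°.
Δλ = atan2( sin θ sin δ cos φ₁ , cos δ − sin φ₁ sin φ₂ ) = atan2(-0.133217, -0.116692) = -2.290165 rad = -131.22°.
λ₂ = -174.51° + -131.22° = -305.73°, normalized to (−180°, 180°] → 54.27°.

latitude 16.61°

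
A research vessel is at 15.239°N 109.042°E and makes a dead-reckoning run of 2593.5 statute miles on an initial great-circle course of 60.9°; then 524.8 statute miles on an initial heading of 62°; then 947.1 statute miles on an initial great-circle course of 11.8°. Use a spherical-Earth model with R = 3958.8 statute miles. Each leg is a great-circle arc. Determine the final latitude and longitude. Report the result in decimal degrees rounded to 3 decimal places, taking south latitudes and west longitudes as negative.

latitude 46.309°, longitude 158.823°

Apply the spherical direct solution leg by leg, carrying full precision between legs.
Leg 1: from (15.239°, 109.042°), δ = 2593.5/3958.8 = 0.655123 rad, θ = 60.9° → φ = 29.625°, λ = 146.805°.
Leg 2: from (29.625°, 146.805°), δ = 524.8/3958.8 = 0.132565 rad, θ = 62° → φ = 32.951°, λ = 154.800°.
Leg 3: from (32.951°, 154.800°), δ = 947.1/3958.8 = 0.239239 rad, θ = 11.8° → φ = 46.309°, λ = 158.823°.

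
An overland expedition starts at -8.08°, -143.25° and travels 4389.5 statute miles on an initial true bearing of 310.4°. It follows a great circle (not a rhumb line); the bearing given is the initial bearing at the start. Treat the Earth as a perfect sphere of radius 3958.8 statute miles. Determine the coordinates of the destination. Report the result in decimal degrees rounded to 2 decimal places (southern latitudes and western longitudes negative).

latitude 30.78°, longitude 164.24°

δ = 4389.5/3958.8 = 1.108796 rad (63.5293°).
With φ₁ = -8.08° = -0.141023 rad and θ = 310.4° = 5.417502 rad:
Applying the spherical law of cosines for sides, sin φ₂ = sin φ₁ cos δ + cos φ₁ sin δ cos θ = 0.511762, so φ₂ = 30.78°.
For the longitude increment, Δλ = atan2( sin θ sin δ cos φ₁, cos δ − sin φ₁ sin φ₂ ) = atan2(-0.674933, 0.517671) = -52.51°.
λ₂ = -143.25° + -52.51° = -195.76°, normalized to (−180°, 180°] → 164.24°.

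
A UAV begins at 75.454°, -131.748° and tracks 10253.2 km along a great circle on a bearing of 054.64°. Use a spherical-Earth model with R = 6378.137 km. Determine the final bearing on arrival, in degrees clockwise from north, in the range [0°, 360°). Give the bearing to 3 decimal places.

final bearing 168.108°

The arc subtends δ = 10253.2/6378.137 = 1.607554 rad at the centre.
Converting: φ₁ = 1.316921 rad, θ = 0.953648 rad.
sin φ₂ = sin φ₁ cos δ + cos φ₁ sin δ cos θ = (0.967946)(-0.036749) + (0.251157)(0.999325)(0.578712) = 0.109678
φ₂ = asin(0.109678) = 0.109899 rad = 6.297°.
Then Δλ = atan2(0.204688, -0.142912) = 2.180308 rad, from sin θ sin δ cos φ₁ over cos δ − sin φ₁ sin φ₂.
Hence λ₂ = -131.748° + 124.922° = -6.826°.
The forward bearing on arrival equals the back-azimuth from the destination plus 180°.
Back-azimuth from P₂ (6.297°, -6.826°) to P₁ (75.454°, -131.748°), with Δλ' = λ₁ − λ₂ = -124.922°: atan2( sin Δλ' cos φ₁ , cos φ₂ sin φ₁ − sin φ₂ cos φ₁ cos Δλ' ) = 348.108°.
Final bearing = (348.108° + 180°) mod 360° = 168.108°.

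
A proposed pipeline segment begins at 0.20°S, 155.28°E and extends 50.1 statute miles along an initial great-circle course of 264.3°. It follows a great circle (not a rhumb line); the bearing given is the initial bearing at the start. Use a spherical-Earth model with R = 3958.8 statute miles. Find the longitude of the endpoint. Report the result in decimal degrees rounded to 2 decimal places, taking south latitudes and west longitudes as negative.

The arc subtends δ = 50.1/3958.8 = 0.012655 rad at the centre.
With φ₁ = -0.20° = -0.003491 rad and θ = 264.3° = 4.612905 rad:
sin φ₂ = sin φ₁ cos δ + cos φ₁ sin δ cos θ = (-0.003491)(0.999920) + (0.999994)(0.012655)(-0.099320) = -0.004747
φ₂ = asin(-0.004747) = -0.004747 rad = -0.27°.
Δλ = atan2( sin θ sin δ cos φ₁ , cos δ − sin φ₁ sin φ₂ ) = atan2(-0.012592, 0.999903) = -0.012593 rad = -0.72°.
Hence λ₂ = 155.28° + -0.72° = 154.56°.

longitude 154.56°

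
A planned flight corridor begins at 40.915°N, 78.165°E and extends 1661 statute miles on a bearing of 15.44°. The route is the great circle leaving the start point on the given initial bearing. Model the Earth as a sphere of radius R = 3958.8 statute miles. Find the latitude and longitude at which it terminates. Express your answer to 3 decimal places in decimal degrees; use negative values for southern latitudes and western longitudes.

δ = 1661/3958.8 = 0.419572 rad (24.0397°).
Start latitude φ₁ = 0.714101 rad; initial bearing θ = 0.269479 rad.
sin φ₂ = sin φ₁ cos δ + cos φ₁ sin δ cos θ = (0.654939)(0.913264) + (0.755682)(0.407369)(0.963910) = 0.894863
φ₂ = asin(0.894863) = 1.108125 rad = 63.491°.
For the longitude increment, Δλ = atan2( sin θ sin δ cos φ₁, cos δ − sin φ₁ sin φ₂ ) = atan2(0.081956, 0.327183) = 14.063°.
λ₂ = 78.165° + 14.063° = 92.228°.

latitude 63.491°, longitude 92.228°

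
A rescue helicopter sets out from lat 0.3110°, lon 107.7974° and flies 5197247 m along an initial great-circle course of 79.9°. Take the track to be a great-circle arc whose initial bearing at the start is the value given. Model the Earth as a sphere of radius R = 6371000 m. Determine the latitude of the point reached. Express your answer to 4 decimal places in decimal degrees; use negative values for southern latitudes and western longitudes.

δ = 5197247/6371000 = 0.815766 rad (46.7400°).
Converting: φ₁ = 0.005428 rad, θ = 1.394518 rad.
Applying the spherical law of cosines for sides, sin φ₂ = sin φ₁ cos δ + cos φ₁ sin δ cos θ = 0.131429, so φ₂ = 7.5522°.
For the longitude increment, Δλ = atan2( sin θ sin δ cos φ₁, cos δ − sin φ₁ sin φ₂ ) = atan2(0.716955, 0.684597) = 46.3226°.
λ₂ = λ₁ + Δλ = 154.1200°.

latitude 7.5522°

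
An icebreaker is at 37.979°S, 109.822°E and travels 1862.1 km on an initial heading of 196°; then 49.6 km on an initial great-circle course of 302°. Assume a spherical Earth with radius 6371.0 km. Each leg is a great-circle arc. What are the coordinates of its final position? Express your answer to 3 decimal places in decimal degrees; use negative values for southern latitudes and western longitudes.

Apply the spherical direct solution leg by leg, carrying full precision between legs.
Leg 1: from (-37.979°, 109.822°), δ = 1862.1/6371 = 0.292278 rad, θ = 196° → φ = -53.862°, λ = 102.082°.
Leg 2: from (-53.862°, 102.082°), δ = 49.6/6371 = 0.007785 rad, θ = 302° → φ = -53.623°, λ = 101.445°.

latitude -53.623°, longitude 101.445°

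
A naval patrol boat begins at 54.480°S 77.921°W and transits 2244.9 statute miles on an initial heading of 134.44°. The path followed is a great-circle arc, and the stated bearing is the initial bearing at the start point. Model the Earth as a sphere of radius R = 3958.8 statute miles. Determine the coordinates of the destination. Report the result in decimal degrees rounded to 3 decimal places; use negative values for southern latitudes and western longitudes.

latitude -64.827°, longitude -13.544°

δ = 2244.9/3958.8 = 0.567066 rad (32.4905°).
With φ₁ = -54.480° = -0.950855 rad and θ = 134.44° = 2.346421 rad:
Applying the spherical law of cosines for sides, sin φ₂ = sin φ₁ cos δ + cos φ₁ sin δ cos θ = -0.905028, so φ₂ = -64.827°.
For the longitude increment, Δλ = atan2( sin θ sin δ cos φ₁, cos δ − sin φ₁ sin φ₂ ) = atan2(0.222822, 0.106867) = 64.377°.
λ₂ = λ₁ + Δλ = -13.544°.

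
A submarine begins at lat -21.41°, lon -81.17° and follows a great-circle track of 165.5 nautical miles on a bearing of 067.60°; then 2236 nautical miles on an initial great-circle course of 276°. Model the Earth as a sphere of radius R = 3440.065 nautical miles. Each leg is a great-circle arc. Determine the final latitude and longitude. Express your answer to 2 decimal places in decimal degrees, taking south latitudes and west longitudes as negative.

Apply the spherical direct solution leg by leg, carrying full precision between legs.
Leg 1: from (-21.41°, -81.17°), δ = 165.5/3440.065 = 0.048110 rad, θ = 67.6° → φ = -20.34°, λ = -78.45°.
Leg 2: from (-20.34°, -78.45°), δ = 2236/3440.065 = 0.649988 rad, θ = 276° → φ = -12.55°, λ = -116.52°.

latitude -12.55°, longitude -116.52°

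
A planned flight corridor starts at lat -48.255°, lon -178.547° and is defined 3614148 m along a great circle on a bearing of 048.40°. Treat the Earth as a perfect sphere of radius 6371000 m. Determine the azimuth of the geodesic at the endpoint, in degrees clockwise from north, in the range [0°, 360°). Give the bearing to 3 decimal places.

Central angle δ = d/R = 0.567281 rad.
Converting: φ₁ = -0.842209 rad, θ = 0.844739 rad.
sin φ₂ = sin φ₁ cos δ + cos φ₁ sin δ cos θ = (-0.746115)(0.843365) + (0.665817)(0.537341)(0.663926) = -0.391714
φ₂ = asin(-0.391714) = -0.402494 rad = -23.061°.
For the longitude increment, Δλ = atan2( sin θ sin δ cos φ₁, cos δ − sin φ₁ sin φ₂ ) = atan2(0.267540, 0.551101) = 25.895°.
λ₂ = -178.547° + 25.895° = -152.652°.
The forward bearing on arrival equals the back-azimuth from the destination plus 180°.
Back-azimuth from P₂ (-23.061°, -152.652°) to P₁ (-48.255°, -178.547°), with Δλ' = λ₁ − λ₂ = -25.895°: atan2( sin Δλ' cos φ₁ , cos φ₂ sin φ₁ − sin φ₂ cos φ₁ cos Δλ' ) = 212.761°.
Final bearing = (212.761° + 180°) mod 360° = 32.761°.

final bearing 32.761°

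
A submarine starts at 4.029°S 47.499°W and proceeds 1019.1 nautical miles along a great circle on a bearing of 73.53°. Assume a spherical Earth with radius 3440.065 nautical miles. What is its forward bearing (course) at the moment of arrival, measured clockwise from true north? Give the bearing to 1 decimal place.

The arc subtends δ = 1019.1/3440.065 = 0.296244 rad at the centre.
With φ₁ = -4.029° = -0.070319 rad and θ = 73.53° = 1.283341 rad:
sin φ₂ = sin φ₁ cos δ + cos φ₁ sin δ cos θ = (-0.070261)(0.956440) + (0.997529)(0.291930)(0.283513) = 0.015361
φ₂ = asin(0.015361) = 0.015361 rad = 0.880°.
For the longitude increment, Δλ = atan2( sin θ sin δ cos φ₁, cos δ − sin φ₁ sin φ₂ ) = atan2(0.279260, 0.957519) = 16.259°.
Hence λ₂ = -47.499° + 16.259° = -31.240°.
The forward bearing on arrival equals the back-azimuth from the destination plus 180°.
Back-azimuth from P₂ (0.9°, -31.2°) to P₁ (-4.0°, -47.5°), with Δλ' = λ₁ − λ₂ = -16.3°: atan2( sin Δλ' cos φ₁ , cos φ₂ sin φ₁ − sin φ₂ cos φ₁ cos Δλ' ) = 253.1°.
Final bearing = (253.1° + 180°) mod 360° = 73.1°.

final bearing 73.1°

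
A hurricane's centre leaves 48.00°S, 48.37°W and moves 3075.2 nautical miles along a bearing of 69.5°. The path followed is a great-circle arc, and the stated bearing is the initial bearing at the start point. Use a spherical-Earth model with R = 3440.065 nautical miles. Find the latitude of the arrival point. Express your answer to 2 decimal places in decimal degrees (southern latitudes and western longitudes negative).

Angular distance δ = d/R = 3075.2 / 3440.065 = 0.893937 rad.
Converting: φ₁ = -0.837758 rad, θ = 1.213004 rad.
Applying the spherical law of cosines for sides, sin φ₂ = sin φ₁ cos δ + cos φ₁ sin δ cos θ = -0.282793, so φ₂ = -16.43°.
Δλ = atan2( sin θ sin δ cos φ₁ , cos δ − sin φ₁ sin φ₂ ) = atan2(0.488584, 0.416192) = 0.865239 rad = 49.57°.
λ₂ = -48.37° + 49.57° = 1.20°.

latitude -16.43°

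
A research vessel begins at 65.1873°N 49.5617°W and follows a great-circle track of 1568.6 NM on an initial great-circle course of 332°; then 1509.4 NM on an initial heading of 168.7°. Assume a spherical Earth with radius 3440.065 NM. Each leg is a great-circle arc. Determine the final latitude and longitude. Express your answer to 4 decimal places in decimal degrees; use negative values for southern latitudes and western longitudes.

latitude 53.0121°, longitude -125.0222°

Apply the spherical direct solution leg by leg, carrying full precision between legs.
Leg 1: from (65.1873°, -49.5617°), δ = 1568.6/3440.065 = 0.455980 rad, θ = 332° → φ = 77.9889°, λ = -132.9751°.
Leg 2: from (77.9889°, -132.9751°), δ = 1509.4/3440.065 = 0.438771 rad, θ = 168.7° → φ = 53.0121°, λ = -125.0222°.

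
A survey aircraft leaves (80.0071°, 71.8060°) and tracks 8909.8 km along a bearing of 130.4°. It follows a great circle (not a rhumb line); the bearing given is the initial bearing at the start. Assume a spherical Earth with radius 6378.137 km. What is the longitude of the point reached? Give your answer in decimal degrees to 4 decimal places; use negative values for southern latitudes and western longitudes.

Central angle δ = d/R = 1.396928 rad.
Start latitude φ₁ = 1.396387 rad; initial bearing θ = 2.275909 rad.
sin φ₂ = sin φ₁ cos δ + cos φ₁ sin δ cos θ = (0.984829)(0.172993) + (0.173526)(0.984923)(-0.648120) = 0.059599
φ₂ = asin(0.059599) = 0.059634 rad = 3.4168°.
Then Δλ = atan2(0.130154, 0.114299) = 0.850169 rad, from sin θ sin δ cos φ₁ over cos δ − sin φ₁ sin φ₂.
Hence λ₂ = 71.8060° + 48.7111° = 120.5171°.

longitude 120.5171°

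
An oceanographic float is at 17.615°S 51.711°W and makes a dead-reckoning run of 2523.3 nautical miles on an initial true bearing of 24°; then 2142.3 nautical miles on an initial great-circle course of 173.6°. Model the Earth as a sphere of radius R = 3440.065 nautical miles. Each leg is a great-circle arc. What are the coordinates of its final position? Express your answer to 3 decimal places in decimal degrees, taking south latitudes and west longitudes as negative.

latitude -14.495°, longitude -30.904°

Apply the spherical direct solution leg by leg, carrying full precision between legs.
Leg 1: from (-17.615°, -51.711°), δ = 2523.3/3440.065 = 0.733504 rad, θ = 24° → φ = 20.985°, λ = -34.755°.
Leg 2: from (20.985°, -34.755°), δ = 2142.3/3440.065 = 0.622750 rad, θ = 173.6° → φ = -14.495°, λ = -30.904°.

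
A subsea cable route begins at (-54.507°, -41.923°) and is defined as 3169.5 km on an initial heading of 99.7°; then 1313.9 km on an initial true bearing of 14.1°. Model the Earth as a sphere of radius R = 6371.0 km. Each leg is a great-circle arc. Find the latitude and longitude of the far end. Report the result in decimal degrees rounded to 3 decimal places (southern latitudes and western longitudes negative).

latitude -38.131°, longitude 8.318°

Apply the spherical direct solution leg by leg, carrying full precision between legs.
Leg 1: from (-54.507°, -41.923°), δ = 3169.5/6371 = 0.497489 rad, θ = 99.7° → φ = -49.657°, λ = 4.682°.
Leg 2: from (-49.657°, 4.682°), δ = 1313.9/6371 = 0.206231 rad, θ = 14.1° → φ = -38.131°, λ = 8.318°.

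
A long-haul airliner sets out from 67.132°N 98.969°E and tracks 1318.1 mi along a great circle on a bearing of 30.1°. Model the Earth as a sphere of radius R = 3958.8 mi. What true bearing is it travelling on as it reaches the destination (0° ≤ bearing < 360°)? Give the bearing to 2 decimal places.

final bearing 85.13°

Central angle δ = d/R = 0.332954 rad.
Start latitude φ₁ = 1.171674 rad; initial bearing θ = 0.525344 rad.
Applying the spherical law of cosines for sides, sin φ₂ = sin φ₁ cos δ + cos φ₁ sin δ cos θ = 0.980684, so φ₂ = 78.720°.
Δλ = atan2( sin θ sin δ cos φ₁ , cos δ − sin φ₁ sin φ₂ ) = atan2(0.063698, 0.041476) = 0.993625 rad = 56.931°.
Hence λ₂ = 98.969° + 56.931° = 155.900°.
The forward bearing on arrival equals the back-azimuth from the destination plus 180°.
Back-azimuth from P₂ (78.72°, 155.90°) to P₁ (67.13°, 98.97°), with Δλ' = λ₁ − λ₂ = -56.93°: atan2( sin Δλ' cos φ₁ , cos φ₂ sin φ₁ − sin φ₂ cos φ₁ cos Δλ' ) = 265.13°.
Final bearing = (265.13° + 180°) mod 360° = 85.13°.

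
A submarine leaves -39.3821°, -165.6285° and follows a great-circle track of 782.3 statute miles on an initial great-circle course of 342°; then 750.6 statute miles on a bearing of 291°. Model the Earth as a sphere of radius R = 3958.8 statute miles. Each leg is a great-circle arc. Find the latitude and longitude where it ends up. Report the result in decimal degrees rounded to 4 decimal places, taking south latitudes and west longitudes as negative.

Apply the spherical direct solution leg by leg, carrying full precision between legs.
Leg 1: from (-39.3821°, -165.6285°), δ = 782.3/3958.8 = 0.197610 rad, θ = 342° → φ = -28.5432°, λ = -169.5886°.
Leg 2: from (-28.5432°, -169.5886°), δ = 750.6/3958.8 = 0.189603 rad, θ = 291° → φ = -24.2002°, λ = 179.2891°.

latitude -24.2002°, longitude 179.2891°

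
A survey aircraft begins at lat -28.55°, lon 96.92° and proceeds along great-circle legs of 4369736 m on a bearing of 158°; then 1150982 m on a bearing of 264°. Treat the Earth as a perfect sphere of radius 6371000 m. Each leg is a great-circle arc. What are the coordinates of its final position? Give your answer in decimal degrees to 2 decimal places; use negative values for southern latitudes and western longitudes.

Apply the spherical direct solution leg by leg, carrying full precision between legs.
Leg 1: from (-28.55°, 96.92°), δ = 4369736/6371000 = 0.685879 rad, θ = 158° → φ = -62.33°, λ = 127.65°.
Leg 2: from (-62.33°, 127.65°), δ = 1150982/6371000 = 0.180660 rad, θ = 264° → φ = -61.64°, λ = 105.55°.

latitude -61.64°, longitude 105.55°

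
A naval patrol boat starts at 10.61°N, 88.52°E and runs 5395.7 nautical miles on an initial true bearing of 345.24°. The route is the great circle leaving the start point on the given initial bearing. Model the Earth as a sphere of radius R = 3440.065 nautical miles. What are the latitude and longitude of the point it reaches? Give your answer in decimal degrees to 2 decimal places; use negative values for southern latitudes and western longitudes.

latitude 71.97°, longitude -36.08°

Central angle δ = d/R = 1.568488 rad.
Converting: φ₁ = 0.185179 rad, θ = 6.025575 rad.
sin φ₂ = sin φ₁ cos δ + cos φ₁ sin δ cos θ = (0.184123)(0.002309) + (0.982903)(0.999997)(0.967001) = 0.950891
φ₂ = asin(0.950891) = 1.256103 rad = 71.97°.
Δλ = atan2( sin θ sin δ cos φ₁ , cos δ − sin φ₁ sin φ₂ ) = atan2(-0.250414, -0.172772) = -2.174743 rad = -124.60°.
λ₂ = 88.52° + -124.60° = -36.08°.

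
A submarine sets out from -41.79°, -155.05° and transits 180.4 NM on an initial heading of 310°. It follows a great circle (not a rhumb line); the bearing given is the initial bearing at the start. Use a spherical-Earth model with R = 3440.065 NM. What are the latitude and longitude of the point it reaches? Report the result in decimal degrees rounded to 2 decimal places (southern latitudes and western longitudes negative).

Central angle δ = d/R = 0.052441 rad.
Start latitude φ₁ = -0.729373 rad; initial bearing θ = 5.410521 rad.
sin φ₂ = sin φ₁ cos δ + cos φ₁ sin δ cos θ = (-0.666402)(0.998625) + (0.745592)(0.052417)(0.642788) = -0.640365
φ₂ = asin(-0.640365) = -0.694973 rad = -39.82°.
Δλ = atan2( sin θ sin δ cos φ₁ , cos δ − sin φ₁ sin φ₂ ) = atan2(-0.029938, 0.571884) = -0.052302 rad = -3.00°.
λ₂ = -155.05° + -3.00° = -158.05°.

latitude -39.82°, longitude -158.05°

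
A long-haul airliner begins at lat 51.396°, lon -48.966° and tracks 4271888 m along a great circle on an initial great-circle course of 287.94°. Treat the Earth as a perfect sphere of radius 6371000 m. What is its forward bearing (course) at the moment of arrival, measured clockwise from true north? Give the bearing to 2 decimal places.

final bearing 240.56°

The arc subtends δ = 4271888/6371000 = 0.670521 rad at the centre.
Converting: φ₁ = 0.897029 rad, θ = 5.025501 rad.
sin φ₂ = sin φ₁ cos δ + cos φ₁ sin δ cos θ = (0.781477)(0.783498) + (0.623934)(0.621394)(0.308021) = 0.731708
φ₂ = asin(0.731708) = 0.820825 rad = 47.030°.
Δλ = atan2( sin θ sin δ cos φ₁ , cos δ − sin φ₁ sin φ₂ ) = atan2(-0.368858, 0.211685) = -1.049795 rad = -60.149°.
λ₂ = -48.966° + -60.149° = -109.115°.
The forward bearing on arrival equals the back-azimuth from the destination plus 180°.
Back-azimuth from P₂ (47.03°, -109.11°) to P₁ (51.40°, -48.97°), with Δλ' = λ₁ − λ₂ = 60.15°: atan2( sin Δλ' cos φ₁ , cos φ₂ sin φ₁ − sin φ₂ cos φ₁ cos Δλ' ) = 60.56°.
Final bearing = (60.56° + 180°) mod 360° = 240.56°.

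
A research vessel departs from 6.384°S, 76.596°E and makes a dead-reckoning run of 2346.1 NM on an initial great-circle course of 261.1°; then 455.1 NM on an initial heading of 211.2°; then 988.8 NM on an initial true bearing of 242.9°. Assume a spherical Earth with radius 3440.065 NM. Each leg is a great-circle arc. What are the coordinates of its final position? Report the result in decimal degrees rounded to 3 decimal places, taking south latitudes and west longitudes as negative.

latitude -23.831°, longitude 17.176°

Apply the spherical direct solution leg by leg, carrying full precision between legs.
Leg 1: from (-6.384°, 76.596°), δ = 2346.1/3440.065 = 0.681993 rad, θ = 261.1° → φ = -10.558°, λ = 37.289°.
Leg 2: from (-10.558°, 37.289°), δ = 455.1/3440.065 = 0.132294 rad, θ = 211.2° → φ = -17.011°, λ = 33.191°.
Leg 3: from (-17.011°, 33.191°), δ = 988.8/3440.065 = 0.287436 rad, θ = 242.9° → φ = -23.831°, λ = 17.176°.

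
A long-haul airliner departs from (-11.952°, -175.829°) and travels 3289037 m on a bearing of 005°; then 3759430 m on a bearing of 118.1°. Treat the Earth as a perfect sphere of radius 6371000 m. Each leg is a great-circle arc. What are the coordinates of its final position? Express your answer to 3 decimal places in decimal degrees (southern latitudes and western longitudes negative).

latitude 0.009°, longitude -143.847°

Apply the spherical direct solution leg by leg, carrying full precision between legs.
Leg 1: from (-11.952°, -175.829°), δ = 3289037/6371000 = 0.516251 rad, θ = 5° → φ = 17.517°, λ = -173.243°.
Leg 2: from (17.517°, -173.243°), δ = 3759430/6371000 = 0.590085 rad, θ = 118.1° → φ = 0.009°, λ = -143.847°.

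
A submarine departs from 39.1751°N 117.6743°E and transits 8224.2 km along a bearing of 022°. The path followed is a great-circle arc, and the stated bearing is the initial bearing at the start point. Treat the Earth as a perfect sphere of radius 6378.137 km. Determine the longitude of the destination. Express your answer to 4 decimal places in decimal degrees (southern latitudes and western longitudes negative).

longitude -108.3350°

Central angle δ = d/R = 1.289436 rad.
Start latitude φ₁ = 0.683734 rad; initial bearing θ = 0.383972 rad.
Applying the spherical law of cosines for sides, sin φ₂ = sin φ₁ cos δ + cos φ₁ sin δ cos θ = 0.865905, so φ₂ = 59.9862°.
Δλ = atan2( sin θ sin δ cos φ₁ , cos δ − sin φ₁ sin φ₂ ) = atan2(0.278983, -0.269323) = 2.338578 rad = 133.9907°.
λ₂ = 117.6743° + 133.9907° = 251.6650°, normalized to (−180°, 180°] → -108.3350°.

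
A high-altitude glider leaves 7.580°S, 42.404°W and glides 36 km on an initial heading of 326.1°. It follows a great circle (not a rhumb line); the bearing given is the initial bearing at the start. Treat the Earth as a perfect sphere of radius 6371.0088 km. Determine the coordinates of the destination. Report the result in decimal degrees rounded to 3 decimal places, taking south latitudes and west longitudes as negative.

latitude -7.311°, longitude -42.586°

Central angle δ = d/R = 0.005651 rad.
Converting: φ₁ = -0.132296 rad, θ = 5.691519 rad.
Applying the spherical law of cosines for sides, sin φ₂ = sin φ₁ cos δ + cos φ₁ sin δ cos θ = -0.127259, so φ₂ = -7.311°.
For the longitude increment, Δλ = atan2( sin θ sin δ cos φ₁, cos δ − sin φ₁ sin φ₂ ) = atan2(-0.003124, 0.983197) = -0.182°.
λ₂ = λ₁ + Δλ = -42.586°.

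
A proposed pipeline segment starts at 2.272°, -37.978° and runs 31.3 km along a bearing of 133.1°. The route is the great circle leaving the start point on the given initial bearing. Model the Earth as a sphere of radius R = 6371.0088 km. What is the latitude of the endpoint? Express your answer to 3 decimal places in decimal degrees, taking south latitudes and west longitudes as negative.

The arc subtends δ = 31.3/6371.0088 = 0.004913 rad at the centre.
Start latitude φ₁ = 0.039654 rad; initial bearing θ = 2.323033 rad.
Applying the spherical law of cosines for sides, sin φ₂ = sin φ₁ cos δ + cos φ₁ sin δ cos θ = 0.036289, so φ₂ = 2.080°.
Then Δλ = atan2(0.003584, 0.998549) = 0.003590 rad, from sin θ sin δ cos φ₁ over cos δ − sin φ₁ sin φ₂.
λ₂ = λ₁ + Δλ = -37.772°.

latitude 2.080°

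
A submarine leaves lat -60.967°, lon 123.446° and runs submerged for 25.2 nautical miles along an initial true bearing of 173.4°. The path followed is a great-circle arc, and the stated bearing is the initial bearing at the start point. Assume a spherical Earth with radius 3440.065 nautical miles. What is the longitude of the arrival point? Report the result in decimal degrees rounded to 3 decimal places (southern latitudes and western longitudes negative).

longitude 123.547°

δ = 25.2/3440.065 = 0.007325 rad (0.4197°).
With φ₁ = -60.967° = -1.064075 rad and θ = 173.4° = 3.026401 rad:
sin φ₂ = sin φ₁ cos δ + cos φ₁ sin δ cos θ = (-0.874340)(0.999973) + (0.485313)(0.007325)(-0.993373) = -0.877848
φ₂ = asin(-0.877848) = -1.071351 rad = -61.384°.
Δλ = atan2( sin θ sin δ cos φ₁ , cos δ − sin φ₁ sin φ₂ ) = atan2(0.000409, 0.232435) = 0.001758 rad = 0.101°.
λ₂ = λ₁ + Δλ = 123.547°.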